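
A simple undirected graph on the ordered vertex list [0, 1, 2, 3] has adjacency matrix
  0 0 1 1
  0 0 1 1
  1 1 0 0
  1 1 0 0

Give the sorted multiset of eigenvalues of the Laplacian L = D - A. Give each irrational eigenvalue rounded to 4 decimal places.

[0, 2, 2, 4]

Reading degrees in the order [0, 1, 2, 3] gives [2, 2, 2, 2]; set D = diag(2, 2, 2, 2) and form L = D - A. The multiplicity of 0 as a Laplacian eigenvalue equals the number of connected components. The eigenvalues sum to 8, which equals trace(L) = 2|E|.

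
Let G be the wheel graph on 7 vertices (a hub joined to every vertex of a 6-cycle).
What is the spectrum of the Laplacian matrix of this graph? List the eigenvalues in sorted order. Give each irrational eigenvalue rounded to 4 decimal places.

[0, 2, 2, 4, 4, 5, 7]

The graph has 7 vertices and degree multiset [6, 3, 3, 3, 3, 3, 3]; D is the diagonal matrix of degrees and L = D - A. The multiplicity of 0 as a Laplacian eigenvalue equals the number of connected components. The eigenvalues sum to 24, which equals trace(L) = 2|E|.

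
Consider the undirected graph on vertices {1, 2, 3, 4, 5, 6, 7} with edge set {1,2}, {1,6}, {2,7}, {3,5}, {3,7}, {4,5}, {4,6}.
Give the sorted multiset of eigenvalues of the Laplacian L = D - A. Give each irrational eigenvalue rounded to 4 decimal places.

[0, 0.7530, 0.7530, 2.4450, 2.4450, 3.8019, 3.8019]

Each diagonal entry of L is the vertex degree and each off-diagonal entry is -1 where an edge is present, 0 otherwise; in the order [1, 2, 3, 4, 5, 6, 7] the diagonal is [2, 2, 2, 2, 2, 2, 2]. The multiplicity of 0 as a Laplacian eigenvalue equals the number of connected components. The single zero eigenvalue shows the graph is connected. There is one zero in the spectrum, matching the 1 component. By the matrix-tree theorem the graph has (1/7) * product of the nonzero eigenvalues = 7 spanning trees.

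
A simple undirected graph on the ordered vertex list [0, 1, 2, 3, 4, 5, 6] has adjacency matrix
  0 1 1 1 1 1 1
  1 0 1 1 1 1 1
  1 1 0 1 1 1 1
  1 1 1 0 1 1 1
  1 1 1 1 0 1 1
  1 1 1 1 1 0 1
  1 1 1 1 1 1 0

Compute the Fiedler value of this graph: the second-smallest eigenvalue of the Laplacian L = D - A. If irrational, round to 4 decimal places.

7

Reading degrees in the order [0, 1, 2, 3, 4, 5, 6] gives [6, 6, 6, 6, 6, 6, 6]; set D = diag(6, 6, 6, 6, 6, 6, 6) and form L = D - A. The smallest Laplacian eigenvalue is always 0. The next one, lambda_2 = 7, measures how hard the graph is to disconnect: larger values mean better connectivity.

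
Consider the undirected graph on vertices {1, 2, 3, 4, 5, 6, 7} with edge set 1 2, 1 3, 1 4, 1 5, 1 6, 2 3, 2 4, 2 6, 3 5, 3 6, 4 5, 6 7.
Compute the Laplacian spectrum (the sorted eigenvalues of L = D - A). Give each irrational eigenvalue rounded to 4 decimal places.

[0, 0.8493, 2.8632, 3.3820, 5.2091, 5.6180, 6.0783]

Reading degrees in the order [1, 2, 3, 4, 5, 6, 7] gives [5, 4, 4, 3, 3, 4, 1]; set D = diag(5, 4, 4, 3, 3, 4, 1) and form L = D - A. The multiplicity of 0 as a Laplacian eigenvalue equals the number of connected components. There is one zero in the spectrum, matching the 1 component.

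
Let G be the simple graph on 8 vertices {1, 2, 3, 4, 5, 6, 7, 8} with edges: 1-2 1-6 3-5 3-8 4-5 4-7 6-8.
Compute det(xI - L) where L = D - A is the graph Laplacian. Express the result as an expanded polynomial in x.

x^8 - 14x^7 + 78x^6 - 220x^5 + 330x^4 - 252x^3 + 84x^2 - 8x

With the vertex order [1, 2, 3, 4, 5, 6, 7, 8], the degrees are [2, 1, 2, 2, 2, 2, 1, 2], giving D = diag(2, 1, 2, 2, 2, 2, 1, 2) and L = D - A. L has integer entries, so p(x) = det(xI - L) has integer coefficients. Expanding the determinant yields x^8 - 14x^7 + 78x^6 - 220x^5 + 330x^4 - 252x^3 + 84x^2 - 8x. The constant term is 0 because L is singular (the all-ones vector lies in its kernel).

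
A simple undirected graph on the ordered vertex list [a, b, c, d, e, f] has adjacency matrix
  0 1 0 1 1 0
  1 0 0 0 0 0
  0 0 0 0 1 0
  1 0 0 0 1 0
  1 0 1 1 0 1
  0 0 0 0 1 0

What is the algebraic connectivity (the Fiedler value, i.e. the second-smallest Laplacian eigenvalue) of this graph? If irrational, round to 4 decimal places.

Reading degrees in the order [a, b, c, d, e, f] gives [3, 1, 1, 2, 4, 1]; set D = diag(3, 1, 1, 2, 4, 1) and form L = D - A. The smallest Laplacian eigenvalue is always 0. The next one, lambda_2 = 0.6314, measures how hard the graph is to disconnect: larger values mean better connectivity. The eigenvalues sum to 12, which equals trace(L) = 2|E|.

0.6314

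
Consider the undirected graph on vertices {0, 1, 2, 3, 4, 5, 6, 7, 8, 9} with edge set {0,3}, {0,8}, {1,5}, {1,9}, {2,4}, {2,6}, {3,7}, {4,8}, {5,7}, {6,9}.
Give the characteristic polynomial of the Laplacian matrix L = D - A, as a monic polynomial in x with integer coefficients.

With the vertex order [0, 1, 2, 3, 4, 5, 6, 7, 8, 9], the degrees are [2, 2, 2, 2, 2, 2, 2, 2, 2, 2], giving D = diag(2, 2, 2, 2, 2, 2, 2, 2, 2, 2) and L = D - A. L has integer entries, so p(x) = det(xI - L) has integer coefficients. Expanding the determinant yields x^10 - 20x^9 + 170x^8 - 800x^7 + 2275x^6 - 4004x^5 + 4290x^4 - 2640x^3 + 825x^2 - 100x. Since p(0) = det(-L) = 0, x divides p(x).

x^10 - 20x^9 + 170x^8 - 800x^7 + 2275x^6 - 4004x^5 + 4290x^4 - 2640x^3 + 825x^2 - 100x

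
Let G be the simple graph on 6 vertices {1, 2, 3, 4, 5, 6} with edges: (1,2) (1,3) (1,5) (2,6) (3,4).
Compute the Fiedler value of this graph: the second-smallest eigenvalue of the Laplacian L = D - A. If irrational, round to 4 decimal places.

0.3820

Each diagonal entry of L is the vertex degree and each off-diagonal entry is -1 where an edge is present, 0 otherwise; in the order [1, 2, 3, 4, 5, 6] the diagonal is [3, 2, 2, 1, 1, 1]. The smallest Laplacian eigenvalue is always 0. The next one, lambda_2 = 0.3820, measures how hard the graph is to disconnect: larger values mean better connectivity. By the matrix-tree theorem the graph has (1/6) * product of the nonzero eigenvalues = 1 spanning tree.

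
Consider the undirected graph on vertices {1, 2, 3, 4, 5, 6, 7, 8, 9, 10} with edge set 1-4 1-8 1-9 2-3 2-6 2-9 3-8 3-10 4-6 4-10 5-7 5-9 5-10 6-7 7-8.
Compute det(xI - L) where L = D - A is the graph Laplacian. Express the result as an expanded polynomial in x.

Reading degrees in the order [1, 2, 3, 4, 5, 6, 7, 8, 9, 10] gives [3, 3, 3, 3, 3, 3, 3, 3, 3, 3]; set D = diag(3, 3, 3, 3, 3, 3, 3, 3, 3, 3) and form L = D - A. L has integer entries, so p(x) = det(xI - L) has integer coefficients. Expanding the determinant yields x^10 - 30x^9 + 390x^8 - 2880x^7 + 13305x^6 - 39882x^5 + 77640x^4 - 94800x^3 + 66000x^2 - 20000x. The constant term is 0 because L is singular (the all-ones vector lies in its kernel). The largest eigenvalue, 5, is at most the vertex count 10. By the matrix-tree theorem the graph has (1/10) * product of the nonzero eigenvalues = 2000 spanning trees.

x^10 - 30x^9 + 390x^8 - 2880x^7 + 13305x^6 - 39882x^5 + 77640x^4 - 94800x^3 + 66000x^2 - 20000x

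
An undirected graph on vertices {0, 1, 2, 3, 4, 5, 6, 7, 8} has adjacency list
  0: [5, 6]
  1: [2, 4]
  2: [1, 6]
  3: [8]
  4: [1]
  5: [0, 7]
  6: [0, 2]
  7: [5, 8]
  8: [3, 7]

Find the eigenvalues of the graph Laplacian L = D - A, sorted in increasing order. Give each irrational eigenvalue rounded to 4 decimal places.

Each diagonal entry of L is the vertex degree and each off-diagonal entry is -1 where an edge is present, 0 otherwise; in the order [0, 1, 2, 3, 4, 5, 6, 7, 8] the diagonal is [2, 2, 2, 1, 1, 2, 2, 2, 2]. The multiplicity of 0 as a Laplacian eigenvalue equals the number of connected components. By the matrix-tree theorem the graph has (1/9) * product of the nonzero eigenvalues = 1 spanning tree.

[0, 0.1206, 0.4679, 1, 1.6527, 2.3473, 3, 3.5321, 3.8794]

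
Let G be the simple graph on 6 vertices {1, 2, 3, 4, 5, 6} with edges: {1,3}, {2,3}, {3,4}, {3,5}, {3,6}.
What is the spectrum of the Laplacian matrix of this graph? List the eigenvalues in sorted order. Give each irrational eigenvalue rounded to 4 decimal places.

[0, 1, 1, 1, 1, 6]

With the vertex order [1, 2, 3, 4, 5, 6], the degrees are [1, 1, 5, 1, 1, 1], giving D = diag(1, 1, 5, 1, 1, 1) and L = D - A. The multiplicity of 0 as a Laplacian eigenvalue equals the number of connected components. The largest eigenvalue, 6, is at most the vertex count 6.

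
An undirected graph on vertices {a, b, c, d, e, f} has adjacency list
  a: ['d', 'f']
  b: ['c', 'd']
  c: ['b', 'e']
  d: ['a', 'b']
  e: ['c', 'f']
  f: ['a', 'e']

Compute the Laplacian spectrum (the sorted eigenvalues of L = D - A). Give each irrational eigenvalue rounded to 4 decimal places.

[0, 1, 1, 3, 3, 4]

Each diagonal entry of L is the vertex degree and each off-diagonal entry is -1 where an edge is present, 0 otherwise; in the order [a, b, c, d, e, f] the diagonal is [2, 2, 2, 2, 2, 2]. L is symmetric positive semidefinite, so every eigenvalue is real and nonnegative. The single zero eigenvalue shows the graph is connected. There is one zero in the spectrum, matching the 1 component. By the matrix-tree theorem the graph has (1/6) * product of the nonzero eigenvalues = 6 spanning trees.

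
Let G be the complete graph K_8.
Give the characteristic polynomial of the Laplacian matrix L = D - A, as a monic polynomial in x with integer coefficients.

The graph has 8 vertices and degree multiset [7, 7, 7, 7, 7, 7, 7, 7]; D is the diagonal matrix of degrees and L = D - A. The eigenvalues of L are [0, 8, 8, 8, 8, 8, 8, 8]; the characteristic polynomial is the product of (x - lambda_i), which multiplies out to x^8 - 56x^7 + 1344x^6 - 17920x^5 + 143360x^4 - 688128x^3 + 1835008x^2 - 2097152x. The coefficient of x^7 equals -trace(L) = -56, matching the sum of degrees. By the matrix-tree theorem the graph has (1/8) * product of the nonzero eigenvalues = 262144 spanning trees.

x^8 - 56x^7 + 1344x^6 - 17920x^5 + 143360x^4 - 688128x^3 + 1835008x^2 - 2097152x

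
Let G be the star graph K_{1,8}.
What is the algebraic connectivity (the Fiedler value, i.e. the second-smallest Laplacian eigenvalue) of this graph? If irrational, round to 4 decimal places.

The graph has 9 vertices and degree multiset [8, 1, 1, 1, 1, 1, 1, 1, 1]; D is the diagonal matrix of degrees and L = D - A. The smallest Laplacian eigenvalue is always 0. The next one, lambda_2 = 1, measures how hard the graph is to disconnect: larger values mean better connectivity.

1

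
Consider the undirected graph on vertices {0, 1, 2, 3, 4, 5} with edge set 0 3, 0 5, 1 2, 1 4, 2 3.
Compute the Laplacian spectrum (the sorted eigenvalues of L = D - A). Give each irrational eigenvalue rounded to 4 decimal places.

Each diagonal entry of L is the vertex degree and each off-diagonal entry is -1 where an edge is present, 0 otherwise; in the order [0, 1, 2, 3, 4, 5] the diagonal is [2, 2, 2, 2, 1, 1]. Diagonalising L (or applying a numerical eigensolver to the 6x6 matrix) gives the spectrum above. The single zero eigenvalue shows the graph is connected. By the matrix-tree theorem the graph has (1/6) * product of the nonzero eigenvalues = 1 spanning tree.

[0, 0.2679, 1, 2, 3, 3.7321]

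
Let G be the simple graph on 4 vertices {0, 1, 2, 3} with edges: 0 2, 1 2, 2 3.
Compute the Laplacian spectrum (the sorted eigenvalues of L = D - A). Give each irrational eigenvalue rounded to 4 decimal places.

Reading degrees in the order [0, 1, 2, 3] gives [1, 1, 3, 1]; set D = diag(1, 1, 3, 1) and form L = D - A. Diagonalising L (or applying a numerical eigensolver to the 4x4 matrix) gives the spectrum above. By the matrix-tree theorem the graph has (1/4) * product of the nonzero eigenvalues = 1 spanning tree. The eigenvalues sum to 6, which equals trace(L) = 2|E|.

[0, 1, 1, 4]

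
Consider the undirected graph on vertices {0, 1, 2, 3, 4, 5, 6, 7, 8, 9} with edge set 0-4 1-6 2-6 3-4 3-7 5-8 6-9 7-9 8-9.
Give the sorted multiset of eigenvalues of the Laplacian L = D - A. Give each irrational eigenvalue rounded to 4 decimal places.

[0, 0.1566, 0.3280, 0.8452, 1, 1.7534, 2.4520, 3.1820, 3.5756, 4.7070]

Each diagonal entry of L is the vertex degree and each off-diagonal entry is -1 where an edge is present, 0 otherwise; in the order [0, 1, 2, 3, 4, 5, 6, 7, 8, 9] the diagonal is [1, 1, 1, 2, 2, 1, 3, 2, 2, 3]. L is symmetric positive semidefinite, so every eigenvalue is real and nonnegative. The eigenvalues sum to 18, which equals trace(L) = 2|E|.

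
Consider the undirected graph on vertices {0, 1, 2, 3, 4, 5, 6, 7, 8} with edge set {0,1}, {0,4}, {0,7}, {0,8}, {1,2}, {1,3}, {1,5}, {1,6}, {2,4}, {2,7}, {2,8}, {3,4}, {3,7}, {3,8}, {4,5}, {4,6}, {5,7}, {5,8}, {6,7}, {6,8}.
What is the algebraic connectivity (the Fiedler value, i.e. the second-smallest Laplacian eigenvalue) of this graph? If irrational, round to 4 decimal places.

With the vertex order [0, 1, 2, 3, 4, 5, 6, 7, 8], the degrees are [4, 5, 4, 4, 5, 4, 4, 5, 5], giving D = diag(4, 5, 4, 4, 5, 4, 4, 5, 5) and L = D - A. The sorted Laplacian eigenvalues are [0, 4, 4, 4, 4, 5, 5, 5, 9]; the algebraic connectivity is the second entry, 4. The eigenvalues sum to 40, which equals trace(L) = 2|E|. There is one zero in the spectrum, matching the 1 component.

4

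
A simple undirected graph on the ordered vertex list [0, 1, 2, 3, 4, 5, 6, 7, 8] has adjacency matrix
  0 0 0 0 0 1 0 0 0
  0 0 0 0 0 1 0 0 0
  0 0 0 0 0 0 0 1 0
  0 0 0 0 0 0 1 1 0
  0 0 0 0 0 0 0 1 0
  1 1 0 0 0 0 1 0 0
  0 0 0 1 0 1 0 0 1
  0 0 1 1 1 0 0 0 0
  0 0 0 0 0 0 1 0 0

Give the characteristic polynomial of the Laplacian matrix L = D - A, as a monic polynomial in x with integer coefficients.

x^9 - 16x^8 + 102x^7 - 334x^6 + 608x^5 - 626x^4 + 352x^3 - 96x^2 + 9x

Reading degrees in the order [0, 1, 2, 3, 4, 5, 6, 7, 8] gives [1, 1, 1, 2, 1, 3, 3, 3, 1]; set D = diag(1, 1, 1, 2, 1, 3, 3, 3, 1) and form L = D - A. Computing det(xI - L) by cofactor expansion (or equivalently via sum-over-permutations) gives x^9 - 16x^8 + 102x^7 - 334x^6 + 608x^5 - 626x^4 + 352x^3 - 96x^2 + 9x. The constant term is 0 because L is singular (the all-ones vector lies in its kernel). The largest eigenvalue, 4.6907, is at most the vertex count 9.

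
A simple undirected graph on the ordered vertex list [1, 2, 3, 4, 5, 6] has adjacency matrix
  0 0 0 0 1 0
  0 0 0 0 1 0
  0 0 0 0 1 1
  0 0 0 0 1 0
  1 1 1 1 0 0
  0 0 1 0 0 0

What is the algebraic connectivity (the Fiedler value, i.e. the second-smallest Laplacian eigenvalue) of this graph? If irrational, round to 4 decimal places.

0.4859

With the vertex order [1, 2, 3, 4, 5, 6], the degrees are [1, 1, 2, 1, 4, 1], giving D = diag(1, 1, 2, 1, 4, 1) and L = D - A. Computing the eigenvalues of L and sorting gives [0, 0.4859, 1, 1, 2.4280, 5.0861]. The Fiedler value lambda_2 = 0.4859 is strictly positive, so the graph is connected. There is one zero in the spectrum, matching the 1 component. By the matrix-tree theorem the graph has (1/6) * product of the nonzero eigenvalues = 1 spanning tree.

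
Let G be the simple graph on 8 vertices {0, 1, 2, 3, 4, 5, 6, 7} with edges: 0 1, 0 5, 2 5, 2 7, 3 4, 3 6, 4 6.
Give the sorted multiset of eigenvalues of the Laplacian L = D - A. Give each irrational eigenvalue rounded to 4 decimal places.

With the vertex order [0, 1, 2, 3, 4, 5, 6, 7], the degrees are [2, 1, 2, 2, 2, 2, 2, 1], giving D = diag(2, 1, 2, 2, 2, 2, 2, 1) and L = D - A. The multiplicity of 0 as a Laplacian eigenvalue equals the number of connected components. The 2 zero eigenvalues correspond to the 2 connected components. The eigenvalues sum to 14, which equals trace(L) = 2|E|.

[0, 0, 0.3820, 1.3820, 2.6180, 3, 3, 3.6180]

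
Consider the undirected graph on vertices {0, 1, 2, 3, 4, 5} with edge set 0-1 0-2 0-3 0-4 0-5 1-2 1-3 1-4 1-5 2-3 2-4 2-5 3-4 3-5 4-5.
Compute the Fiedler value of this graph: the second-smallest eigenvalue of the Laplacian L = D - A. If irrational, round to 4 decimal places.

6

Reading degrees in the order [0, 1, 2, 3, 4, 5] gives [5, 5, 5, 5, 5, 5]; set D = diag(5, 5, 5, 5, 5, 5) and form L = D - A. Computing the eigenvalues of L and sorting gives [0, 6, 6, 6, 6, 6]. The Fiedler value lambda_2 = 6 is strictly positive, so the graph is connected.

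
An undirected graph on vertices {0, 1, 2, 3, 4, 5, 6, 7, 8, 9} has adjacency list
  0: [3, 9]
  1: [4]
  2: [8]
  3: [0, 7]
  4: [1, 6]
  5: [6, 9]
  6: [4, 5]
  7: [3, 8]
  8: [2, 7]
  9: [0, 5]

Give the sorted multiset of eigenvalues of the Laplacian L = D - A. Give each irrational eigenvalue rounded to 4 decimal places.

Reading degrees in the order [0, 1, 2, 3, 4, 5, 6, 7, 8, 9] gives [2, 1, 1, 2, 2, 2, 2, 2, 2, 2]; set D = diag(2, 1, 1, 2, 2, 2, 2, 2, 2, 2) and form L = D - A. The multiplicity of 0 as a Laplacian eigenvalue equals the number of connected components. The single zero eigenvalue shows the graph is connected.

[0, 0.0979, 0.3820, 0.8244, 1.3820, 2, 2.6180, 3.1756, 3.6180, 3.9021]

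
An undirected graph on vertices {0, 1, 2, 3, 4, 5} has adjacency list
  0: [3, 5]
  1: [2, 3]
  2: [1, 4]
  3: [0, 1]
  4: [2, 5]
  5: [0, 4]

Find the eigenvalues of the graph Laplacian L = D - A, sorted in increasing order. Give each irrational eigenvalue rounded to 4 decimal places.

With the vertex order [0, 1, 2, 3, 4, 5], the degrees are [2, 2, 2, 2, 2, 2], giving D = diag(2, 2, 2, 2, 2, 2) and L = D - A. Diagonalising L (or applying a numerical eigensolver to the 6x6 matrix) gives the spectrum above. The largest eigenvalue, 4, is at most the vertex count 6. There is one zero in the spectrum, matching the 1 component.

[0, 1, 1, 3, 3, 4]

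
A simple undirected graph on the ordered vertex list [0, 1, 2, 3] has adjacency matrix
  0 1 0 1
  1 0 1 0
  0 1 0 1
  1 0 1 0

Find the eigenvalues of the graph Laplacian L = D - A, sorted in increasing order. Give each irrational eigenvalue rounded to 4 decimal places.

[0, 2, 2, 4]

With the vertex order [0, 1, 2, 3], the degrees are [2, 2, 2, 2], giving D = diag(2, 2, 2, 2) and L = D - A. Diagonalising L (or applying a numerical eigensolver to the 4x4 matrix) gives the spectrum above. The largest eigenvalue, 4, is at most the vertex count 4. The eigenvalues sum to 8, which equals trace(L) = 2|E|.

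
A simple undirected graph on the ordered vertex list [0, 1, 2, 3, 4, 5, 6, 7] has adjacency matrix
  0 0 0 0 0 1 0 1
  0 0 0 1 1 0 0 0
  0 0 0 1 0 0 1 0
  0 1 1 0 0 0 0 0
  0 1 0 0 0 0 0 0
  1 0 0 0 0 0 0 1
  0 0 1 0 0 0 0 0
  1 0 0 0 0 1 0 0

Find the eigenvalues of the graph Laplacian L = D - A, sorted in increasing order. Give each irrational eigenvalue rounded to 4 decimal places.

[0, 0, 0.3820, 1.3820, 2.6180, 3, 3, 3.6180]

Reading degrees in the order [0, 1, 2, 3, 4, 5, 6, 7] gives [2, 2, 2, 2, 1, 2, 1, 2]; set D = diag(2, 2, 2, 2, 1, 2, 1, 2) and form L = D - A. L is symmetric positive semidefinite, so every eigenvalue is real and nonnegative. The 2 zero eigenvalues correspond to the 2 connected components. The eigenvalues sum to 14, which equals trace(L) = 2|E|. The largest eigenvalue, 3.6180, is at most the vertex count 8.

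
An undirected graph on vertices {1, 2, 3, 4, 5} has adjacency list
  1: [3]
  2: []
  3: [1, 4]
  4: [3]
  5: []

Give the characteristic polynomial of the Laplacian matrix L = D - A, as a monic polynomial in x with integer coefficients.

Each diagonal entry of L is the vertex degree and each off-diagonal entry is -1 where an edge is present, 0 otherwise; in the order [1, 2, 3, 4, 5] the diagonal is [1, 0, 2, 1, 0]. The eigenvalues of L are [0, 0, 0, 1, 3]; the characteristic polynomial is the product of (x - lambda_i), which multiplies out to x^5 - 4x^4 + 3x^3. Since p(0) = det(-L) = 0, x divides p(x).

x^5 - 4x^4 + 3x^3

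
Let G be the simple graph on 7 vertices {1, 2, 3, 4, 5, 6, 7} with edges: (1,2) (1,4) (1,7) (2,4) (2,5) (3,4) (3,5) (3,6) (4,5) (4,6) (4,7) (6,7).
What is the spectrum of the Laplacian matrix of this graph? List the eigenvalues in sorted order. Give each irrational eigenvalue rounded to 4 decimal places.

With the vertex order [1, 2, 3, 4, 5, 6, 7], the degrees are [3, 3, 3, 6, 3, 3, 3], giving D = diag(3, 3, 3, 6, 3, 3, 3) and L = D - A. The multiplicity of 0 as a Laplacian eigenvalue equals the number of connected components. The single zero eigenvalue shows the graph is connected.

[0, 2, 2, 4, 4, 5, 7]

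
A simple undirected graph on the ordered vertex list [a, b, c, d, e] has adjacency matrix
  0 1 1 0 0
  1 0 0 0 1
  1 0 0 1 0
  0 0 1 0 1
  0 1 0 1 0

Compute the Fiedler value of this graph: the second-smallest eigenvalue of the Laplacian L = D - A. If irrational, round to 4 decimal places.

Reading degrees in the order [a, b, c, d, e] gives [2, 2, 2, 2, 2]; set D = diag(2, 2, 2, 2, 2) and form L = D - A. Computing the eigenvalues of L and sorting gives [0, 1.3820, 1.3820, 3.6180, 3.6180]. The Fiedler value lambda_2 = 1.3820 is strictly positive, so the graph is connected. The largest eigenvalue, 3.6180, is at most the vertex count 5.

1.3820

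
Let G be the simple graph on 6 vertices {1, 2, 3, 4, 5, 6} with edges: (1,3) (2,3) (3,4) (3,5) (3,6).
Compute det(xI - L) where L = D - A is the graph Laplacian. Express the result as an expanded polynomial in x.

x^6 - 10x^5 + 30x^4 - 40x^3 + 25x^2 - 6x

Reading degrees in the order [1, 2, 3, 4, 5, 6] gives [1, 1, 5, 1, 1, 1]; set D = diag(1, 1, 5, 1, 1, 1) and form L = D - A. The eigenvalues of L are [0, 1, 1, 1, 1, 6]; the characteristic polynomial is the product of (x - lambda_i), which multiplies out to x^6 - 10x^5 + 30x^4 - 40x^3 + 25x^2 - 6x. Since p(0) = det(-L) = 0, x divides p(x). There is one zero in the spectrum, matching the 1 component.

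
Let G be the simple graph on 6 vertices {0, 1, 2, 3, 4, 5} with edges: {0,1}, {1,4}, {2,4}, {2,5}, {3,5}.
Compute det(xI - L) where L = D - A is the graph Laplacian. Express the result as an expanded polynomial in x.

x^6 - 10x^5 + 36x^4 - 56x^3 + 35x^2 - 6x

Each diagonal entry of L is the vertex degree and each off-diagonal entry is -1 where an edge is present, 0 otherwise; in the order [0, 1, 2, 3, 4, 5] the diagonal is [1, 2, 2, 1, 2, 2]. Computing det(xI - L) by cofactor expansion (or equivalently via sum-over-permutations) gives x^6 - 10x^5 + 36x^4 - 56x^3 + 35x^2 - 6x. Since p(0) = det(-L) = 0, x divides p(x).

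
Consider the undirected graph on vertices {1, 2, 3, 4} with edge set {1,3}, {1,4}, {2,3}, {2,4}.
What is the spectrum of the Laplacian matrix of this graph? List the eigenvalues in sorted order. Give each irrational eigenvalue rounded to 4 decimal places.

[0, 2, 2, 4]

Each diagonal entry of L is the vertex degree and each off-diagonal entry is -1 where an edge is present, 0 otherwise; in the order [1, 2, 3, 4] the diagonal is [2, 2, 2, 2]. L is symmetric positive semidefinite, so every eigenvalue is real and nonnegative. The single zero eigenvalue shows the graph is connected.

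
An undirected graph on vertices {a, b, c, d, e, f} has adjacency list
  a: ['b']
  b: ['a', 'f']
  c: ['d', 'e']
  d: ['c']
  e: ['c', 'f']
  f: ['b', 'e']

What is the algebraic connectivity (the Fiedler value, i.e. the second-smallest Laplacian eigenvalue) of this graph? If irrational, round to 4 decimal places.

Each diagonal entry of L is the vertex degree and each off-diagonal entry is -1 where an edge is present, 0 otherwise; in the order [a, b, c, d, e, f] the diagonal is [1, 2, 2, 1, 2, 2]. Computing the eigenvalues of L and sorting gives [0, 0.2679, 1, 2, 3, 3.7321]. The Fiedler value lambda_2 = 0.2679 is strictly positive, so the graph is connected.

0.2679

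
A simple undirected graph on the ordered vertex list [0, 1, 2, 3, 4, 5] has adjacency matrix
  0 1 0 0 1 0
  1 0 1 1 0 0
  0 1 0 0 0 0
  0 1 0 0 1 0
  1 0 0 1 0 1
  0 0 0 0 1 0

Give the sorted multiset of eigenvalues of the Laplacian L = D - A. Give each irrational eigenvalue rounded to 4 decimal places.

Each diagonal entry of L is the vertex degree and each off-diagonal entry is -1 where an edge is present, 0 otherwise; in the order [0, 1, 2, 3, 4, 5] the diagonal is [2, 3, 1, 2, 3, 1]. Diagonalising L (or applying a numerical eigensolver to the 6x6 matrix) gives the spectrum above. The eigenvalues sum to 12, which equals trace(L) = 2|E|.

[0, 0.5858, 1.2679, 2, 3.4142, 4.7321]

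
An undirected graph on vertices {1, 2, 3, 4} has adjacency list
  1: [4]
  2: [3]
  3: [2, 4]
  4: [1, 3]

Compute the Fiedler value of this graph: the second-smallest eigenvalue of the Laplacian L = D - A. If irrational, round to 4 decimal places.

Reading degrees in the order [1, 2, 3, 4] gives [1, 1, 2, 2]; set D = diag(1, 1, 2, 2) and form L = D - A. Computing the eigenvalues of L and sorting gives [0, 0.5858, 2, 3.4142]. The Fiedler value lambda_2 = 0.5858 is strictly positive, so the graph is connected. By the matrix-tree theorem the graph has (1/4) * product of the nonzero eigenvalues = 1 spanning tree. The eigenvalues sum to 6, which equals trace(L) = 2|E|.

0.5858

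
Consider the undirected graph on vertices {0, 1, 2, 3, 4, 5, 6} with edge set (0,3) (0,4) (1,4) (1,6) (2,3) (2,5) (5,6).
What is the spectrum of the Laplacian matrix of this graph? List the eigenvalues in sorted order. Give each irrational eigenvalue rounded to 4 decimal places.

Each diagonal entry of L is the vertex degree and each off-diagonal entry is -1 where an edge is present, 0 otherwise; in the order [0, 1, 2, 3, 4, 5, 6] the diagonal is [2, 2, 2, 2, 2, 2, 2]. The multiplicity of 0 as a Laplacian eigenvalue equals the number of connected components. The single zero eigenvalue shows the graph is connected.

[0, 0.7530, 0.7530, 2.4450, 2.4450, 3.8019, 3.8019]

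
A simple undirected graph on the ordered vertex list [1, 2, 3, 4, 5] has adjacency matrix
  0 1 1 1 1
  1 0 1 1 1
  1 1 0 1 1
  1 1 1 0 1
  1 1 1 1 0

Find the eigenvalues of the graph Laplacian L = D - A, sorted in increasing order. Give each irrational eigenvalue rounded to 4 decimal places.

[0, 5, 5, 5, 5]

With the vertex order [1, 2, 3, 4, 5], the degrees are [4, 4, 4, 4, 4], giving D = diag(4, 4, 4, 4, 4) and L = D - A. L is symmetric positive semidefinite, so every eigenvalue is real and nonnegative. The largest eigenvalue, 5, is at most the vertex count 5.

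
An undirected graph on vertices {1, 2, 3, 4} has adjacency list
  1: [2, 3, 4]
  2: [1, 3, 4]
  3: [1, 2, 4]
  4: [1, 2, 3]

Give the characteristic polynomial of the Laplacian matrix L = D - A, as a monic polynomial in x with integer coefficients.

x^4 - 12x^3 + 48x^2 - 64x

Each diagonal entry of L is the vertex degree and each off-diagonal entry is -1 where an edge is present, 0 otherwise; in the order [1, 2, 3, 4] the diagonal is [3, 3, 3, 3]. L has integer entries, so p(x) = det(xI - L) has integer coefficients. Expanding the determinant yields x^4 - 12x^3 + 48x^2 - 64x. The coefficient of x^3 equals -trace(L) = -12, matching the sum of degrees.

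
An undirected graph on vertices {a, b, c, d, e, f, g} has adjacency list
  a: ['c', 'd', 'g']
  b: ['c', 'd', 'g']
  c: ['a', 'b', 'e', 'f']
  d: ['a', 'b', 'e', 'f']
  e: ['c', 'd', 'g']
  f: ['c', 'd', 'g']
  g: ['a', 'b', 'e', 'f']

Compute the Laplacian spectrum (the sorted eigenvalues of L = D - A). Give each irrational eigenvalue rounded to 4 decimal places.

[0, 3, 3, 3, 4, 4, 7]

Reading degrees in the order [a, b, c, d, e, f, g] gives [3, 3, 4, 4, 3, 3, 4]; set D = diag(3, 3, 4, 4, 3, 3, 4) and form L = D - A. Diagonalising L (or applying a numerical eigensolver to the 7x7 matrix) gives the spectrum above. The largest eigenvalue, 7, is at most the vertex count 7. By the matrix-tree theorem the graph has (1/7) * product of the nonzero eigenvalues = 432 spanning trees.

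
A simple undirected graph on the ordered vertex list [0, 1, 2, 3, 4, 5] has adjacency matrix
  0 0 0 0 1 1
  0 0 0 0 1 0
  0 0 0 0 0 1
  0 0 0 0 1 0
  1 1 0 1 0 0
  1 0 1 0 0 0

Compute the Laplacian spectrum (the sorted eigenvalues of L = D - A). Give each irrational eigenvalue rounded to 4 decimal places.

Each diagonal entry of L is the vertex degree and each off-diagonal entry is -1 where an edge is present, 0 otherwise; in the order [0, 1, 2, 3, 4, 5] the diagonal is [2, 1, 1, 1, 3, 2]. Diagonalising L (or applying a numerical eigensolver to the 6x6 matrix) gives the spectrum above. There is one zero in the spectrum, matching the 1 component. The largest eigenvalue, 4.2143, is at most the vertex count 6.

[0, 0.3249, 1, 1.4608, 3, 4.2143]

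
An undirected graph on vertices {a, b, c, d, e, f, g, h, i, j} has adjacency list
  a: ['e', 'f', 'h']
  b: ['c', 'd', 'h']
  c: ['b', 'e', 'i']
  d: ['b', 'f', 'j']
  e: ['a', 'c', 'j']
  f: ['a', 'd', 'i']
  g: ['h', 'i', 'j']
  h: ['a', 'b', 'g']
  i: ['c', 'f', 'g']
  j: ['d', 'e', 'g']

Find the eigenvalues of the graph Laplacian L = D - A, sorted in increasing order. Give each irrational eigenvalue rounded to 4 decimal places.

[0, 2, 2, 2, 2, 2, 5, 5, 5, 5]

Reading degrees in the order [a, b, c, d, e, f, g, h, i, j] gives [3, 3, 3, 3, 3, 3, 3, 3, 3, 3]; set D = diag(3, 3, 3, 3, 3, 3, 3, 3, 3, 3) and form L = D - A. L is symmetric positive semidefinite, so every eigenvalue is real and nonnegative.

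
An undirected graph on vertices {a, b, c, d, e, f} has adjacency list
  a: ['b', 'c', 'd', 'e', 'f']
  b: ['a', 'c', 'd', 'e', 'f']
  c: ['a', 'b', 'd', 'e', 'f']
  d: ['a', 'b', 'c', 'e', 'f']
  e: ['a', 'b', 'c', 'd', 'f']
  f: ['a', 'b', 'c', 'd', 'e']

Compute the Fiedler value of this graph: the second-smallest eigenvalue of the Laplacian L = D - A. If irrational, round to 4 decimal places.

6

Each diagonal entry of L is the vertex degree and each off-diagonal entry is -1 where an edge is present, 0 otherwise; in the order [a, b, c, d, e, f] the diagonal is [5, 5, 5, 5, 5, 5]. The smallest Laplacian eigenvalue is always 0. The next one, lambda_2 = 6, measures how hard the graph is to disconnect: larger values mean better connectivity. There is one zero in the spectrum, matching the 1 component.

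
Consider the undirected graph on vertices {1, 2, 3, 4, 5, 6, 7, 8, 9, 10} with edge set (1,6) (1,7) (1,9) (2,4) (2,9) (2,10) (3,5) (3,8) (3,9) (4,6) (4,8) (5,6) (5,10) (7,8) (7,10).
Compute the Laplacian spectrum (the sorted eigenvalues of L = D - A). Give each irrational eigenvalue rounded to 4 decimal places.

[0, 2, 2, 2, 2, 2, 5, 5, 5, 5]

Each diagonal entry of L is the vertex degree and each off-diagonal entry is -1 where an edge is present, 0 otherwise; in the order [1, 2, 3, 4, 5, 6, 7, 8, 9, 10] the diagonal is [3, 3, 3, 3, 3, 3, 3, 3, 3, 3]. Diagonalising L (or applying a numerical eigensolver to the 10x10 matrix) gives the spectrum above. The single zero eigenvalue shows the graph is connected. The largest eigenvalue, 5, is at most the vertex count 10.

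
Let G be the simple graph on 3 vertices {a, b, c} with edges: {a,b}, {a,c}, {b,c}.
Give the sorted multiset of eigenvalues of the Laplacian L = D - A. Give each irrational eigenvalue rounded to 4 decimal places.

[0, 3, 3]

Each diagonal entry of L is the vertex degree and each off-diagonal entry is -1 where an edge is present, 0 otherwise; in the order [a, b, c] the diagonal is [2, 2, 2]. The multiplicity of 0 as a Laplacian eigenvalue equals the number of connected components. The single zero eigenvalue shows the graph is connected. By the matrix-tree theorem the graph has (1/3) * product of the nonzero eigenvalues = 3 spanning trees.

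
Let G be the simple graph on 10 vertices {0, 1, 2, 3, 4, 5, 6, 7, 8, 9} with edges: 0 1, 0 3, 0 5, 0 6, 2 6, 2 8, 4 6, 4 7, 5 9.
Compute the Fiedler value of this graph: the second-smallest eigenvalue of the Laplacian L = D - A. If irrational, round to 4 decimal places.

With the vertex order [0, 1, 2, 3, 4, 5, 6, 7, 8, 9], the degrees are [4, 1, 2, 1, 2, 2, 3, 1, 1, 1], giving D = diag(4, 1, 2, 1, 2, 2, 3, 1, 1, 1) and L = D - A. The smallest Laplacian eigenvalue is always 0. The next one, lambda_2 = 0.2206, measures how hard the graph is to disconnect: larger values mean better connectivity. By the matrix-tree theorem the graph has (1/10) * product of the nonzero eigenvalues = 1 spanning tree.

0.2206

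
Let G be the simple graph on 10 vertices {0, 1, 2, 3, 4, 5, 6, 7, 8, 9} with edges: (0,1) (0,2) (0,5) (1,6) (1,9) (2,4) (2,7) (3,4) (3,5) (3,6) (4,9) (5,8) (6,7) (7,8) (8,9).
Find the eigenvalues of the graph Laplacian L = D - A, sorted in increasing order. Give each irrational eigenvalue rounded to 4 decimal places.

Each diagonal entry of L is the vertex degree and each off-diagonal entry is -1 where an edge is present, 0 otherwise; in the order [0, 1, 2, 3, 4, 5, 6, 7, 8, 9] the diagonal is [3, 3, 3, 3, 3, 3, 3, 3, 3, 3]. Since every row of L sums to 0, the all-ones vector is in the kernel and 0 is an eigenvalue. By the matrix-tree theorem the graph has (1/10) * product of the nonzero eigenvalues = 2000 spanning trees.

[0, 2, 2, 2, 2, 2, 5, 5, 5, 5]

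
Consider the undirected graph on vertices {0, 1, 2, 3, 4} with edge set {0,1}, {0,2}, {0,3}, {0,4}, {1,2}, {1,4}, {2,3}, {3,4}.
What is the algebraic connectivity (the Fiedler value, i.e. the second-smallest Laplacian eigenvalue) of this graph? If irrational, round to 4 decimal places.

Reading degrees in the order [0, 1, 2, 3, 4] gives [4, 3, 3, 3, 3]; set D = diag(4, 3, 3, 3, 3) and form L = D - A. Computing the eigenvalues of L and sorting gives [0, 3, 3, 5, 5]. The Fiedler value lambda_2 = 3 is strictly positive, so the graph is connected. By the matrix-tree theorem the graph has (1/5) * product of the nonzero eigenvalues = 45 spanning trees.

3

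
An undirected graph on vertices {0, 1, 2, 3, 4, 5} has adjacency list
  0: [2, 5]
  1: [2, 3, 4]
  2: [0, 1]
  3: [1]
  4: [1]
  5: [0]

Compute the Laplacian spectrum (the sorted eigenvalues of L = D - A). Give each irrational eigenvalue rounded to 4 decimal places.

Reading degrees in the order [0, 1, 2, 3, 4, 5] gives [2, 3, 2, 1, 1, 1]; set D = diag(2, 3, 2, 1, 1, 1) and form L = D - A. L is symmetric positive semidefinite, so every eigenvalue is real and nonnegative. The single zero eigenvalue shows the graph is connected. The eigenvalues sum to 10, which equals trace(L) = 2|E|.

[0, 0.3249, 1, 1.4608, 3, 4.2143]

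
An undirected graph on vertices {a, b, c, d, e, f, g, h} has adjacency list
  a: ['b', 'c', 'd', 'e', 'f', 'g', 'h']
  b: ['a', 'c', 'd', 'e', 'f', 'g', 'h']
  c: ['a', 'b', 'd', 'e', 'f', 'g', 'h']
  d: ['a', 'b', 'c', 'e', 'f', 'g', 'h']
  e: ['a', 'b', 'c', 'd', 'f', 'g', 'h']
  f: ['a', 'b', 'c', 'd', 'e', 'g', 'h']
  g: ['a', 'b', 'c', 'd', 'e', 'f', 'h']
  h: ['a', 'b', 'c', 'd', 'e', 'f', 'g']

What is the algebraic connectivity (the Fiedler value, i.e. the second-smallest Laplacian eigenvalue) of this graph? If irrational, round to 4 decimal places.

8

With the vertex order [a, b, c, d, e, f, g, h], the degrees are [7, 7, 7, 7, 7, 7, 7, 7], giving D = diag(7, 7, 7, 7, 7, 7, 7, 7) and L = D - A. The smallest Laplacian eigenvalue is always 0. The next one, lambda_2 = 8, measures how hard the graph is to disconnect: larger values mean better connectivity. The eigenvalues sum to 56, which equals trace(L) = 2|E|.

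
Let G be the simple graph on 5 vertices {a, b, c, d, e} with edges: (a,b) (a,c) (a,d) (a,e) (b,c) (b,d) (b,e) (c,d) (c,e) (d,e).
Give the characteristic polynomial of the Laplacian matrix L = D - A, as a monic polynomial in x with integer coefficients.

x^5 - 20x^4 + 150x^3 - 500x^2 + 625x

With the vertex order [a, b, c, d, e], the degrees are [4, 4, 4, 4, 4], giving D = diag(4, 4, 4, 4, 4) and L = D - A. Computing det(xI - L) by cofactor expansion (or equivalently via sum-over-permutations) gives x^5 - 20x^4 + 150x^3 - 500x^2 + 625x. The constant term is 0 because L is singular (the all-ones vector lies in its kernel).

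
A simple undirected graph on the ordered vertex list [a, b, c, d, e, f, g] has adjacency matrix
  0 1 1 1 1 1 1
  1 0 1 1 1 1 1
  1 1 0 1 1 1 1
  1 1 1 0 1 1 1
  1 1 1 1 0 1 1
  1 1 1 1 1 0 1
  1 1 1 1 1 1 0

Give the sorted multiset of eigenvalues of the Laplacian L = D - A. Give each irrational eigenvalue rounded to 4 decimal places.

[0, 7, 7, 7, 7, 7, 7]

Reading degrees in the order [a, b, c, d, e, f, g] gives [6, 6, 6, 6, 6, 6, 6]; set D = diag(6, 6, 6, 6, 6, 6, 6) and form L = D - A. Diagonalising L (or applying a numerical eigensolver to the 7x7 matrix) gives the spectrum above. The single zero eigenvalue shows the graph is connected. The largest eigenvalue, 7, is at most the vertex count 7. By the matrix-tree theorem the graph has (1/7) * product of the nonzero eigenvalues = 16807 spanning trees.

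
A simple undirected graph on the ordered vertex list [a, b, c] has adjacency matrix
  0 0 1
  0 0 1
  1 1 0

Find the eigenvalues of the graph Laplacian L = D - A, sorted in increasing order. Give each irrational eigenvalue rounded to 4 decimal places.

[0, 1, 3]

Reading degrees in the order [a, b, c] gives [1, 1, 2]; set D = diag(1, 1, 2) and form L = D - A. The multiplicity of 0 as a Laplacian eigenvalue equals the number of connected components. The single zero eigenvalue shows the graph is connected. The eigenvalues sum to 4, which equals trace(L) = 2|E|. The largest eigenvalue, 3, is at most the vertex count 3.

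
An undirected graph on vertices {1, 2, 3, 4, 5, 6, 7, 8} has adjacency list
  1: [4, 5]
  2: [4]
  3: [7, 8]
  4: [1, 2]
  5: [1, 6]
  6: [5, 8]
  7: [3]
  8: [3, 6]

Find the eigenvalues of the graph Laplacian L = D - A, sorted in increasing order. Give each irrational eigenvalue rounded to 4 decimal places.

[0, 0.1522, 0.5858, 1.2346, 2, 2.7654, 3.4142, 3.8478]

Each diagonal entry of L is the vertex degree and each off-diagonal entry is -1 where an edge is present, 0 otherwise; in the order [1, 2, 3, 4, 5, 6, 7, 8] the diagonal is [2, 1, 2, 2, 2, 2, 1, 2]. Diagonalising L (or applying a numerical eigensolver to the 8x8 matrix) gives the spectrum above. The single zero eigenvalue shows the graph is connected. The largest eigenvalue, 3.8478, is at most the vertex count 8.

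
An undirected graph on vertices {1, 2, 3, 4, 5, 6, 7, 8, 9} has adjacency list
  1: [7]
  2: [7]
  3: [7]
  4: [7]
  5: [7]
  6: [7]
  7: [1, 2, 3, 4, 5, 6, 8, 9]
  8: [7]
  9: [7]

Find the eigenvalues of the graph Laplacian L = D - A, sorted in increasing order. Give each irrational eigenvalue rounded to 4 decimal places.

With the vertex order [1, 2, 3, 4, 5, 6, 7, 8, 9], the degrees are [1, 1, 1, 1, 1, 1, 8, 1, 1], giving D = diag(1, 1, 1, 1, 1, 1, 8, 1, 1) and L = D - A. L is symmetric positive semidefinite, so every eigenvalue is real and nonnegative. The single zero eigenvalue shows the graph is connected. The eigenvalues sum to 16, which equals trace(L) = 2|E|. The largest eigenvalue, 9, is at most the vertex count 9.

[0, 1, 1, 1, 1, 1, 1, 1, 9]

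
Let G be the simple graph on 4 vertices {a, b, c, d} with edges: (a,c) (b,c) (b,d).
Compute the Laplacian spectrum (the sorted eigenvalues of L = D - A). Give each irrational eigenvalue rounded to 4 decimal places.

With the vertex order [a, b, c, d], the degrees are [1, 2, 2, 1], giving D = diag(1, 2, 2, 1) and L = D - A. Since every row of L sums to 0, the all-ones vector is in the kernel and 0 is an eigenvalue. There is one zero in the spectrum, matching the 1 component.

[0, 0.5858, 2, 3.4142]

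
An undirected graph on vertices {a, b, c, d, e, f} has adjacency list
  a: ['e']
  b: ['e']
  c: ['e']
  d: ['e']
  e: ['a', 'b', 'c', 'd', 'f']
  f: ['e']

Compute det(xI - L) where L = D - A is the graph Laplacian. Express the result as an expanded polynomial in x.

x^6 - 10x^5 + 30x^4 - 40x^3 + 25x^2 - 6x

Each diagonal entry of L is the vertex degree and each off-diagonal entry is -1 where an edge is present, 0 otherwise; in the order [a, b, c, d, e, f] the diagonal is [1, 1, 1, 1, 5, 1]. L has integer entries, so p(x) = det(xI - L) has integer coefficients. Expanding the determinant yields x^6 - 10x^5 + 30x^4 - 40x^3 + 25x^2 - 6x. The constant term is 0 because L is singular (the all-ones vector lies in its kernel). By the matrix-tree theorem the graph has (1/6) * product of the nonzero eigenvalues = 1 spanning tree.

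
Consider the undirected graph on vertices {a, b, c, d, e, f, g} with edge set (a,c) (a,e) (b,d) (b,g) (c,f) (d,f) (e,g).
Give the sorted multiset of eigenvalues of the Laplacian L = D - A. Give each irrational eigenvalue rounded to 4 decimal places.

[0, 0.7530, 0.7530, 2.4450, 2.4450, 3.8019, 3.8019]

With the vertex order [a, b, c, d, e, f, g], the degrees are [2, 2, 2, 2, 2, 2, 2], giving D = diag(2, 2, 2, 2, 2, 2, 2) and L = D - A. Diagonalising L (or applying a numerical eigensolver to the 7x7 matrix) gives the spectrum above. There is one zero in the spectrum, matching the 1 component.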